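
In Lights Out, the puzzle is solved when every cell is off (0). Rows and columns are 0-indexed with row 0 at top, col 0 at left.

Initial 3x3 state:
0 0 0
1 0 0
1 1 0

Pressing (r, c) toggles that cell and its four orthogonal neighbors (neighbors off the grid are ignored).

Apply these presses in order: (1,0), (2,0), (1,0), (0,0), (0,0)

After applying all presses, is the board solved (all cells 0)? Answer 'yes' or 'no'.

After press 1 at (1,0):
1 0 0
0 1 0
0 1 0

After press 2 at (2,0):
1 0 0
1 1 0
1 0 0

After press 3 at (1,0):
0 0 0
0 0 0
0 0 0

After press 4 at (0,0):
1 1 0
1 0 0
0 0 0

After press 5 at (0,0):
0 0 0
0 0 0
0 0 0

Lights still on: 0

Answer: yes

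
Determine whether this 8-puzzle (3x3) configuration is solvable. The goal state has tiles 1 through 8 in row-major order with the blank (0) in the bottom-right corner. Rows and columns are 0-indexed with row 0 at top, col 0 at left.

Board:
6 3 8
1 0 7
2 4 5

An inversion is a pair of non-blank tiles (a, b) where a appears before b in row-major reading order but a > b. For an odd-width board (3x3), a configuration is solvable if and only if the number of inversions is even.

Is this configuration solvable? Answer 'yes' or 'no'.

Answer: no

Derivation:
Inversions (pairs i<j in row-major order where tile[i] > tile[j] > 0): 15
15 is odd, so the puzzle is not solvable.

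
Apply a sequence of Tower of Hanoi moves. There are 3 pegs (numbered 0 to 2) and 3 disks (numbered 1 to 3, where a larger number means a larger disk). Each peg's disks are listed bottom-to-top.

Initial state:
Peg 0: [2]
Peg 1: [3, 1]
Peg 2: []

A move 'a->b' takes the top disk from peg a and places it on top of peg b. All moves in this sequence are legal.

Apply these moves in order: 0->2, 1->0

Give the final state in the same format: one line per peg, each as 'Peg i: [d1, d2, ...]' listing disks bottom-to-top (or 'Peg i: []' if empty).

After move 1 (0->2):
Peg 0: []
Peg 1: [3, 1]
Peg 2: [2]

After move 2 (1->0):
Peg 0: [1]
Peg 1: [3]
Peg 2: [2]

Answer: Peg 0: [1]
Peg 1: [3]
Peg 2: [2]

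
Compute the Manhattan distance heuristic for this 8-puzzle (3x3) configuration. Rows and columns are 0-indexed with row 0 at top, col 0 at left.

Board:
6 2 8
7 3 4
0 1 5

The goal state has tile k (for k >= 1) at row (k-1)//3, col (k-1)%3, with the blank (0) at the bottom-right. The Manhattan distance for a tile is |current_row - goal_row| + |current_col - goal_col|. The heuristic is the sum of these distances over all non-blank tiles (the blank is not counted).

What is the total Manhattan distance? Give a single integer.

Tile 6: at (0,0), goal (1,2), distance |0-1|+|0-2| = 3
Tile 2: at (0,1), goal (0,1), distance |0-0|+|1-1| = 0
Tile 8: at (0,2), goal (2,1), distance |0-2|+|2-1| = 3
Tile 7: at (1,0), goal (2,0), distance |1-2|+|0-0| = 1
Tile 3: at (1,1), goal (0,2), distance |1-0|+|1-2| = 2
Tile 4: at (1,2), goal (1,0), distance |1-1|+|2-0| = 2
Tile 1: at (2,1), goal (0,0), distance |2-0|+|1-0| = 3
Tile 5: at (2,2), goal (1,1), distance |2-1|+|2-1| = 2
Sum: 3 + 0 + 3 + 1 + 2 + 2 + 3 + 2 = 16

Answer: 16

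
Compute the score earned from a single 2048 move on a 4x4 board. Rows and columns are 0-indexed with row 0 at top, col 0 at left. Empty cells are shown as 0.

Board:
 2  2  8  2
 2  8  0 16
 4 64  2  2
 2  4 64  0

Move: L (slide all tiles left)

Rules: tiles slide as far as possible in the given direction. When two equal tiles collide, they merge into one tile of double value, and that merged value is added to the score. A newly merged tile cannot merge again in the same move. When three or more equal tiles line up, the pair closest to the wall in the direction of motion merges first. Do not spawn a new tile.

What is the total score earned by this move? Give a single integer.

Slide left:
row 0: [2, 2, 8, 2] -> [4, 8, 2, 0]  score +4 (running 4)
row 1: [2, 8, 0, 16] -> [2, 8, 16, 0]  score +0 (running 4)
row 2: [4, 64, 2, 2] -> [4, 64, 4, 0]  score +4 (running 8)
row 3: [2, 4, 64, 0] -> [2, 4, 64, 0]  score +0 (running 8)
Board after move:
 4  8  2  0
 2  8 16  0
 4 64  4  0
 2  4 64  0

Answer: 8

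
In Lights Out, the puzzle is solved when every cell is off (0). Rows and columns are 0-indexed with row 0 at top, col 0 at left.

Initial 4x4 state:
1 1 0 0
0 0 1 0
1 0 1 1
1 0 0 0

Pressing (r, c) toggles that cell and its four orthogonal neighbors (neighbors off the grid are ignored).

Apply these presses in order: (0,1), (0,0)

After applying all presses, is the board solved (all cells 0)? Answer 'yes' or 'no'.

Answer: no

Derivation:
After press 1 at (0,1):
0 0 1 0
0 1 1 0
1 0 1 1
1 0 0 0

After press 2 at (0,0):
1 1 1 0
1 1 1 0
1 0 1 1
1 0 0 0

Lights still on: 10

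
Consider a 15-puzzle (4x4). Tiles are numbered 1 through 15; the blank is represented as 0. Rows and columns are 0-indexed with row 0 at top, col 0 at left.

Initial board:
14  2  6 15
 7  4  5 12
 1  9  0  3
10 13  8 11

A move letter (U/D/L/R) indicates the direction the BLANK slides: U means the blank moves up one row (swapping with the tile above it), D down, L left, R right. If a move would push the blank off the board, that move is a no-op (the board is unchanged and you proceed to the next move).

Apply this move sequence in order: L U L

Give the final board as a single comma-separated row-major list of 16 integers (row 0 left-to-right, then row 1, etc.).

Answer: 14, 2, 6, 15, 0, 7, 5, 12, 1, 4, 9, 3, 10, 13, 8, 11

Derivation:
After move 1 (L):
14  2  6 15
 7  4  5 12
 1  0  9  3
10 13  8 11

After move 2 (U):
14  2  6 15
 7  0  5 12
 1  4  9  3
10 13  8 11

After move 3 (L):
14  2  6 15
 0  7  5 12
 1  4  9  3
10 13  8 11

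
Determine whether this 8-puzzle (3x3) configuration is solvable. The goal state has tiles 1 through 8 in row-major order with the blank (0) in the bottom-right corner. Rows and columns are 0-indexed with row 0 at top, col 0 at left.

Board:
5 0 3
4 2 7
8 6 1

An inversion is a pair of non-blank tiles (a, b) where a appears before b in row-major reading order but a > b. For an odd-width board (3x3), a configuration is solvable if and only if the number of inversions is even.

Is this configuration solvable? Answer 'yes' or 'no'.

Answer: yes

Derivation:
Inversions (pairs i<j in row-major order where tile[i] > tile[j] > 0): 14
14 is even, so the puzzle is solvable.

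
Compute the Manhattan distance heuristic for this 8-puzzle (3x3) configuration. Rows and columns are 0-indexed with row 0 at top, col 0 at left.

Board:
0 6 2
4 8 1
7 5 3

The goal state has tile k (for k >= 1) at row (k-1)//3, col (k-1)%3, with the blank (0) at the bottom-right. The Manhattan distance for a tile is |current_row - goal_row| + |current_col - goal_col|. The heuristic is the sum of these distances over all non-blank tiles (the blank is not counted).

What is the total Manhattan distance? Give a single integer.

Answer: 10

Derivation:
Tile 6: (0,1)->(1,2) = 2
Tile 2: (0,2)->(0,1) = 1
Tile 4: (1,0)->(1,0) = 0
Tile 8: (1,1)->(2,1) = 1
Tile 1: (1,2)->(0,0) = 3
Tile 7: (2,0)->(2,0) = 0
Tile 5: (2,1)->(1,1) = 1
Tile 3: (2,2)->(0,2) = 2
Sum: 2 + 1 + 0 + 1 + 3 + 0 + 1 + 2 = 10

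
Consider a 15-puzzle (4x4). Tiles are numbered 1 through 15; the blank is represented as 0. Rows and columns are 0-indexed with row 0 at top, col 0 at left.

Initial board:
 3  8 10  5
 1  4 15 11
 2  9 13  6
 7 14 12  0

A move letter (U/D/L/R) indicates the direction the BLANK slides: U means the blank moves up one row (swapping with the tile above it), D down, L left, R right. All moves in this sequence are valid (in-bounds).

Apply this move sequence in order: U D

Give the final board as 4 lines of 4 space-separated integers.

After move 1 (U):
 3  8 10  5
 1  4 15 11
 2  9 13  0
 7 14 12  6

After move 2 (D):
 3  8 10  5
 1  4 15 11
 2  9 13  6
 7 14 12  0

Answer:  3  8 10  5
 1  4 15 11
 2  9 13  6
 7 14 12  0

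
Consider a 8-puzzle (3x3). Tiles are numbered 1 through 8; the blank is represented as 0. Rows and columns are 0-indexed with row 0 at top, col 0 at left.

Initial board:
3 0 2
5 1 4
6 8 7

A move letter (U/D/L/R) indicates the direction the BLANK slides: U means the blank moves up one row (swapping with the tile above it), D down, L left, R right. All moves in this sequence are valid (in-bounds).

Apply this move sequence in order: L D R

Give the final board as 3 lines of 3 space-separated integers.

Answer: 5 3 2
1 0 4
6 8 7

Derivation:
After move 1 (L):
0 3 2
5 1 4
6 8 7

After move 2 (D):
5 3 2
0 1 4
6 8 7

After move 3 (R):
5 3 2
1 0 4
6 8 7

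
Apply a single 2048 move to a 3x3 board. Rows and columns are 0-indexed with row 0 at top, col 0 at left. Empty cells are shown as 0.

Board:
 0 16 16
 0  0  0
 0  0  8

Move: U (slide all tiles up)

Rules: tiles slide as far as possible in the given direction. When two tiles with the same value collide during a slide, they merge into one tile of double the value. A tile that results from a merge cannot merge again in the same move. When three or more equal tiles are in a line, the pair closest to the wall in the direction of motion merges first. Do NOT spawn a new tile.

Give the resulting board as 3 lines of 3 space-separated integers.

Slide up:
col 0: [0, 0, 0] -> [0, 0, 0]
col 1: [16, 0, 0] -> [16, 0, 0]
col 2: [16, 0, 8] -> [16, 8, 0]

Answer:  0 16 16
 0  0  8
 0  0  0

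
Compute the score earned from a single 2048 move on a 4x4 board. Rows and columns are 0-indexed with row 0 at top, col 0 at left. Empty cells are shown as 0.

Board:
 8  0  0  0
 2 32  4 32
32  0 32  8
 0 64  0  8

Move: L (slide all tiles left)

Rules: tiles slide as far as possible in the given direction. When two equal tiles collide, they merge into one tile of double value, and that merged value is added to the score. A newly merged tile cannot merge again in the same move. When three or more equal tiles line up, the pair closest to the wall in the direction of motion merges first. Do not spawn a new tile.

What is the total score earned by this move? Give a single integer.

Slide left:
row 0: [8, 0, 0, 0] -> [8, 0, 0, 0]  score +0 (running 0)
row 1: [2, 32, 4, 32] -> [2, 32, 4, 32]  score +0 (running 0)
row 2: [32, 0, 32, 8] -> [64, 8, 0, 0]  score +64 (running 64)
row 3: [0, 64, 0, 8] -> [64, 8, 0, 0]  score +0 (running 64)
Board after move:
 8  0  0  0
 2 32  4 32
64  8  0  0
64  8  0  0

Answer: 64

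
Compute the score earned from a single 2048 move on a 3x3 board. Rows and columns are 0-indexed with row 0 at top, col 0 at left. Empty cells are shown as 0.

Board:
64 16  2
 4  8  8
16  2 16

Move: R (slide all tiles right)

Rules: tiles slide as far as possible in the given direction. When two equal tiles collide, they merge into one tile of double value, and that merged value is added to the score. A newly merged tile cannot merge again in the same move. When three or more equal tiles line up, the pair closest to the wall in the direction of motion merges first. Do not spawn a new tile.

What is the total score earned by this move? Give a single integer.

Answer: 16

Derivation:
Slide right:
row 0: [64, 16, 2] -> [64, 16, 2]  score +0 (running 0)
row 1: [4, 8, 8] -> [0, 4, 16]  score +16 (running 16)
row 2: [16, 2, 16] -> [16, 2, 16]  score +0 (running 16)
Board after move:
64 16  2
 0  4 16
16  2 16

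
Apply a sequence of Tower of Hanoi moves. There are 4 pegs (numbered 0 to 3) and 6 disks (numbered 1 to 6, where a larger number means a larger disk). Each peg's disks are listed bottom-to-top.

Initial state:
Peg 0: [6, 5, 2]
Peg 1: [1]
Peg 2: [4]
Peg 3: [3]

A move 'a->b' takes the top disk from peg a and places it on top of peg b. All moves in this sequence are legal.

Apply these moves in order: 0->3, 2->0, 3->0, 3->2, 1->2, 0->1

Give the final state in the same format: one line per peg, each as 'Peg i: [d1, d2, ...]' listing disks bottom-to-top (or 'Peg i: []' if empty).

After move 1 (0->3):
Peg 0: [6, 5]
Peg 1: [1]
Peg 2: [4]
Peg 3: [3, 2]

After move 2 (2->0):
Peg 0: [6, 5, 4]
Peg 1: [1]
Peg 2: []
Peg 3: [3, 2]

After move 3 (3->0):
Peg 0: [6, 5, 4, 2]
Peg 1: [1]
Peg 2: []
Peg 3: [3]

After move 4 (3->2):
Peg 0: [6, 5, 4, 2]
Peg 1: [1]
Peg 2: [3]
Peg 3: []

After move 5 (1->2):
Peg 0: [6, 5, 4, 2]
Peg 1: []
Peg 2: [3, 1]
Peg 3: []

After move 6 (0->1):
Peg 0: [6, 5, 4]
Peg 1: [2]
Peg 2: [3, 1]
Peg 3: []

Answer: Peg 0: [6, 5, 4]
Peg 1: [2]
Peg 2: [3, 1]
Peg 3: []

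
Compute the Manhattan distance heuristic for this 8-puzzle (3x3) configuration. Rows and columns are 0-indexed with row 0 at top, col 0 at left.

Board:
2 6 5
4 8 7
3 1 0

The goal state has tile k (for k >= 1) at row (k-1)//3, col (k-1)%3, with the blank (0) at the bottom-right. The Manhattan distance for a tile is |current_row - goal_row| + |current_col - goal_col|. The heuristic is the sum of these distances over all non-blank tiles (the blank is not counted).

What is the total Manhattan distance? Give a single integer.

Tile 2: at (0,0), goal (0,1), distance |0-0|+|0-1| = 1
Tile 6: at (0,1), goal (1,2), distance |0-1|+|1-2| = 2
Tile 5: at (0,2), goal (1,1), distance |0-1|+|2-1| = 2
Tile 4: at (1,0), goal (1,0), distance |1-1|+|0-0| = 0
Tile 8: at (1,1), goal (2,1), distance |1-2|+|1-1| = 1
Tile 7: at (1,2), goal (2,0), distance |1-2|+|2-0| = 3
Tile 3: at (2,0), goal (0,2), distance |2-0|+|0-2| = 4
Tile 1: at (2,1), goal (0,0), distance |2-0|+|1-0| = 3
Sum: 1 + 2 + 2 + 0 + 1 + 3 + 4 + 3 = 16

Answer: 16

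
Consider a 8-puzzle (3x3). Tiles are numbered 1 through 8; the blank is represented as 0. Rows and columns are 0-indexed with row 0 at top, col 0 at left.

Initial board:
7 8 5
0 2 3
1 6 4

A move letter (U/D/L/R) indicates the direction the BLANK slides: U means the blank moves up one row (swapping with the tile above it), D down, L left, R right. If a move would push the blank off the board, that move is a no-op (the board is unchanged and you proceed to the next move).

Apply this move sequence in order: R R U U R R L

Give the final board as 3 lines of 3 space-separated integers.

Answer: 7 0 8
2 3 5
1 6 4

Derivation:
After move 1 (R):
7 8 5
2 0 3
1 6 4

After move 2 (R):
7 8 5
2 3 0
1 6 4

After move 3 (U):
7 8 0
2 3 5
1 6 4

After move 4 (U):
7 8 0
2 3 5
1 6 4

After move 5 (R):
7 8 0
2 3 5
1 6 4

After move 6 (R):
7 8 0
2 3 5
1 6 4

After move 7 (L):
7 0 8
2 3 5
1 6 4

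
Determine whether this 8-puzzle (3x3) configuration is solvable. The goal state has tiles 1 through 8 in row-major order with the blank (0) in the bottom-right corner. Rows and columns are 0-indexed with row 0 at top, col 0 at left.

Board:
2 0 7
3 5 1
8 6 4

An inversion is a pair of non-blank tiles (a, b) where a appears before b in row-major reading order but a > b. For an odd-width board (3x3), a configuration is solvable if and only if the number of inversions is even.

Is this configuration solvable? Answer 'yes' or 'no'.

Answer: yes

Derivation:
Inversions (pairs i<j in row-major order where tile[i] > tile[j] > 0): 12
12 is even, so the puzzle is solvable.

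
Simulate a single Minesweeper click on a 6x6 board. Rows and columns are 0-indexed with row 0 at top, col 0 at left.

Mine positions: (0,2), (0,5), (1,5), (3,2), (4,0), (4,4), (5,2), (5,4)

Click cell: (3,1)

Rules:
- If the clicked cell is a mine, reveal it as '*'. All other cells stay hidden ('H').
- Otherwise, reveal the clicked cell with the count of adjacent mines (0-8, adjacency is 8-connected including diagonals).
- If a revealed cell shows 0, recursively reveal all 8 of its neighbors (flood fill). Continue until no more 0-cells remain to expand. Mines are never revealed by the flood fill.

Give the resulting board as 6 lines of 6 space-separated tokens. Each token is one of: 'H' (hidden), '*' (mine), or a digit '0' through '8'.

H H H H H H
H H H H H H
H H H H H H
H 2 H H H H
H H H H H H
H H H H H H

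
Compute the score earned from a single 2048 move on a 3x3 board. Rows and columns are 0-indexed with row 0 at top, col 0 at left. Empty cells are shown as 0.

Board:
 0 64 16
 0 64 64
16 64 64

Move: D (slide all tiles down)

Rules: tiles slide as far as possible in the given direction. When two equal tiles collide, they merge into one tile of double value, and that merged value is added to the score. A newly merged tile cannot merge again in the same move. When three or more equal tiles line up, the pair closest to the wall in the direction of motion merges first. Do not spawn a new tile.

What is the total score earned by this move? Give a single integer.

Answer: 256

Derivation:
Slide down:
col 0: [0, 0, 16] -> [0, 0, 16]  score +0 (running 0)
col 1: [64, 64, 64] -> [0, 64, 128]  score +128 (running 128)
col 2: [16, 64, 64] -> [0, 16, 128]  score +128 (running 256)
Board after move:
  0   0   0
  0  64  16
 16 128 128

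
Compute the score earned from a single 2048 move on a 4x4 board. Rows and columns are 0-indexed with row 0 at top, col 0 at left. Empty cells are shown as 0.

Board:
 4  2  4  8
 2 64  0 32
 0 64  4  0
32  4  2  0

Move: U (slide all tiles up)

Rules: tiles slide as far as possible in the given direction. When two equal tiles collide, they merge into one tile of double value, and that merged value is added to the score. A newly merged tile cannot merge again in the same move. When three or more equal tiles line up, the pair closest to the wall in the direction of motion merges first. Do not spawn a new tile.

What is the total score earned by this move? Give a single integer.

Answer: 136

Derivation:
Slide up:
col 0: [4, 2, 0, 32] -> [4, 2, 32, 0]  score +0 (running 0)
col 1: [2, 64, 64, 4] -> [2, 128, 4, 0]  score +128 (running 128)
col 2: [4, 0, 4, 2] -> [8, 2, 0, 0]  score +8 (running 136)
col 3: [8, 32, 0, 0] -> [8, 32, 0, 0]  score +0 (running 136)
Board after move:
  4   2   8   8
  2 128   2  32
 32   4   0   0
  0   0   0   0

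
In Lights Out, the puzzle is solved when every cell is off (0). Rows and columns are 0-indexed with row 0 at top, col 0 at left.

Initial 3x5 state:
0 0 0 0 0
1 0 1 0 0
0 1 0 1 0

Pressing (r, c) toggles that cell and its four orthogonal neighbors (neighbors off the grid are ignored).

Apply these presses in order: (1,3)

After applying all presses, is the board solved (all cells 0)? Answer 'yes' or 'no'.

After press 1 at (1,3):
0 0 0 1 0
1 0 0 1 1
0 1 0 0 0

Lights still on: 5

Answer: no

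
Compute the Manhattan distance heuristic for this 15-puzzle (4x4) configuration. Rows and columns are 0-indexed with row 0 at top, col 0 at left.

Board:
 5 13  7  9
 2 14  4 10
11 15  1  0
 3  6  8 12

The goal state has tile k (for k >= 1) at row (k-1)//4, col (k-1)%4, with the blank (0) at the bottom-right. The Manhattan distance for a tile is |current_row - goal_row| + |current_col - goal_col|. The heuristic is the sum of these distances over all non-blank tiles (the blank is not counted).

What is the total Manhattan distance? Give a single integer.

Tile 5: at (0,0), goal (1,0), distance |0-1|+|0-0| = 1
Tile 13: at (0,1), goal (3,0), distance |0-3|+|1-0| = 4
Tile 7: at (0,2), goal (1,2), distance |0-1|+|2-2| = 1
Tile 9: at (0,3), goal (2,0), distance |0-2|+|3-0| = 5
Tile 2: at (1,0), goal (0,1), distance |1-0|+|0-1| = 2
Tile 14: at (1,1), goal (3,1), distance |1-3|+|1-1| = 2
Tile 4: at (1,2), goal (0,3), distance |1-0|+|2-3| = 2
Tile 10: at (1,3), goal (2,1), distance |1-2|+|3-1| = 3
Tile 11: at (2,0), goal (2,2), distance |2-2|+|0-2| = 2
Tile 15: at (2,1), goal (3,2), distance |2-3|+|1-2| = 2
Tile 1: at (2,2), goal (0,0), distance |2-0|+|2-0| = 4
Tile 3: at (3,0), goal (0,2), distance |3-0|+|0-2| = 5
Tile 6: at (3,1), goal (1,1), distance |3-1|+|1-1| = 2
Tile 8: at (3,2), goal (1,3), distance |3-1|+|2-3| = 3
Tile 12: at (3,3), goal (2,3), distance |3-2|+|3-3| = 1
Sum: 1 + 4 + 1 + 5 + 2 + 2 + 2 + 3 + 2 + 2 + 4 + 5 + 2 + 3 + 1 = 39

Answer: 39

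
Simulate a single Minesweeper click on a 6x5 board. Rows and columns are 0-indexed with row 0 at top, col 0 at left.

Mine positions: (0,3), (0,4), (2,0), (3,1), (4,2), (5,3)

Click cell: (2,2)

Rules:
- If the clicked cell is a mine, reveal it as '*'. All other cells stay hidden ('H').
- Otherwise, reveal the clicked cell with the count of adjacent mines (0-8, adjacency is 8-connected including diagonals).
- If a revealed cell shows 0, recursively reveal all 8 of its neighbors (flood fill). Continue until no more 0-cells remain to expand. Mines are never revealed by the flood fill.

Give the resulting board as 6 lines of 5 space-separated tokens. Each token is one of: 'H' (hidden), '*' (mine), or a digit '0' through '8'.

H H H H H
H H H H H
H H 1 H H
H H H H H
H H H H H
H H H H H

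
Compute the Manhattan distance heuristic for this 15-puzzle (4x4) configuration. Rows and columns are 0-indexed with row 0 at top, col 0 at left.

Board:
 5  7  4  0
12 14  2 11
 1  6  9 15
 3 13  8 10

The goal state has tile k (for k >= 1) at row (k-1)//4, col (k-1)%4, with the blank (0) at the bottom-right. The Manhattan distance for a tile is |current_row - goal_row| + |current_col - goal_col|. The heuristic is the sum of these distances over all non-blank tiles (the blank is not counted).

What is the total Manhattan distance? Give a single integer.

Answer: 33

Derivation:
Tile 5: at (0,0), goal (1,0), distance |0-1|+|0-0| = 1
Tile 7: at (0,1), goal (1,2), distance |0-1|+|1-2| = 2
Tile 4: at (0,2), goal (0,3), distance |0-0|+|2-3| = 1
Tile 12: at (1,0), goal (2,3), distance |1-2|+|0-3| = 4
Tile 14: at (1,1), goal (3,1), distance |1-3|+|1-1| = 2
Tile 2: at (1,2), goal (0,1), distance |1-0|+|2-1| = 2
Tile 11: at (1,3), goal (2,2), distance |1-2|+|3-2| = 2
Tile 1: at (2,0), goal (0,0), distance |2-0|+|0-0| = 2
Tile 6: at (2,1), goal (1,1), distance |2-1|+|1-1| = 1
Tile 9: at (2,2), goal (2,0), distance |2-2|+|2-0| = 2
Tile 15: at (2,3), goal (3,2), distance |2-3|+|3-2| = 2
Tile 3: at (3,0), goal (0,2), distance |3-0|+|0-2| = 5
Tile 13: at (3,1), goal (3,0), distance |3-3|+|1-0| = 1
Tile 8: at (3,2), goal (1,3), distance |3-1|+|2-3| = 3
Tile 10: at (3,3), goal (2,1), distance |3-2|+|3-1| = 3
Sum: 1 + 2 + 1 + 4 + 2 + 2 + 2 + 2 + 1 + 2 + 2 + 5 + 1 + 3 + 3 = 33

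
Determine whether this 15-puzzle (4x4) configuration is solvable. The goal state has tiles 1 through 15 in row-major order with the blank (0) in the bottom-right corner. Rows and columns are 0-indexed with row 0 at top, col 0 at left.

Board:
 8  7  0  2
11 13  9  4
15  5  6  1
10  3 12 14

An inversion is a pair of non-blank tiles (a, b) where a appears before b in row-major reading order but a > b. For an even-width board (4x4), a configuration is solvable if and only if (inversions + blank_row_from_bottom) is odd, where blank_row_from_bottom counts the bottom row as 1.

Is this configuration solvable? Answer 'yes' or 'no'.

Answer: no

Derivation:
Inversions: 48
Blank is in row 0 (0-indexed from top), which is row 4 counting from the bottom (bottom = 1).
48 + 4 = 52, which is even, so the puzzle is not solvable.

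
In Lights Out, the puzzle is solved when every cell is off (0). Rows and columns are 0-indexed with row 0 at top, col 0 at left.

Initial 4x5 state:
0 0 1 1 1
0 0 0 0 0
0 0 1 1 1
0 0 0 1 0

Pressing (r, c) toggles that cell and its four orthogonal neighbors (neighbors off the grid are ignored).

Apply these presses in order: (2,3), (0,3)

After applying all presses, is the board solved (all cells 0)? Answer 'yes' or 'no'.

After press 1 at (2,3):
0 0 1 1 1
0 0 0 1 0
0 0 0 0 0
0 0 0 0 0

After press 2 at (0,3):
0 0 0 0 0
0 0 0 0 0
0 0 0 0 0
0 0 0 0 0

Lights still on: 0

Answer: yes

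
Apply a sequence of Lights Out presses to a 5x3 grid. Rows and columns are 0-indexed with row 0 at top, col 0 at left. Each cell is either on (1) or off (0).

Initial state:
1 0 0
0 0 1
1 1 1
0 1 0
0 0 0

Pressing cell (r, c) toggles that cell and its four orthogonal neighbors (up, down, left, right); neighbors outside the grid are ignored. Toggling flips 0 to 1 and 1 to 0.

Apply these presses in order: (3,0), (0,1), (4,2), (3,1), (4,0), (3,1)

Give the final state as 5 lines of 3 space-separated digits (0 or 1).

Answer: 0 1 1
0 1 1
0 1 1
0 0 1
0 0 1

Derivation:
After press 1 at (3,0):
1 0 0
0 0 1
0 1 1
1 0 0
1 0 0

After press 2 at (0,1):
0 1 1
0 1 1
0 1 1
1 0 0
1 0 0

After press 3 at (4,2):
0 1 1
0 1 1
0 1 1
1 0 1
1 1 1

After press 4 at (3,1):
0 1 1
0 1 1
0 0 1
0 1 0
1 0 1

After press 5 at (4,0):
0 1 1
0 1 1
0 0 1
1 1 0
0 1 1

After press 6 at (3,1):
0 1 1
0 1 1
0 1 1
0 0 1
0 0 1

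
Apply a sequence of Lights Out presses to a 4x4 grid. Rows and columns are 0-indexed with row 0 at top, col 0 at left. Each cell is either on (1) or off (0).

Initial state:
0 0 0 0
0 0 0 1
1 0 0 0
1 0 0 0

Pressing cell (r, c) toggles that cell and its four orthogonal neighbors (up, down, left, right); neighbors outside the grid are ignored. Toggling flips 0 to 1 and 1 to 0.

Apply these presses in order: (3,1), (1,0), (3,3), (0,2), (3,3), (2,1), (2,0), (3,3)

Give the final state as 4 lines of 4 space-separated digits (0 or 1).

Answer: 1 1 1 1
0 0 1 1
0 1 1 1
1 0 0 1

Derivation:
After press 1 at (3,1):
0 0 0 0
0 0 0 1
1 1 0 0
0 1 1 0

After press 2 at (1,0):
1 0 0 0
1 1 0 1
0 1 0 0
0 1 1 0

After press 3 at (3,3):
1 0 0 0
1 1 0 1
0 1 0 1
0 1 0 1

After press 4 at (0,2):
1 1 1 1
1 1 1 1
0 1 0 1
0 1 0 1

After press 5 at (3,3):
1 1 1 1
1 1 1 1
0 1 0 0
0 1 1 0

After press 6 at (2,1):
1 1 1 1
1 0 1 1
1 0 1 0
0 0 1 0

After press 7 at (2,0):
1 1 1 1
0 0 1 1
0 1 1 0
1 0 1 0

After press 8 at (3,3):
1 1 1 1
0 0 1 1
0 1 1 1
1 0 0 1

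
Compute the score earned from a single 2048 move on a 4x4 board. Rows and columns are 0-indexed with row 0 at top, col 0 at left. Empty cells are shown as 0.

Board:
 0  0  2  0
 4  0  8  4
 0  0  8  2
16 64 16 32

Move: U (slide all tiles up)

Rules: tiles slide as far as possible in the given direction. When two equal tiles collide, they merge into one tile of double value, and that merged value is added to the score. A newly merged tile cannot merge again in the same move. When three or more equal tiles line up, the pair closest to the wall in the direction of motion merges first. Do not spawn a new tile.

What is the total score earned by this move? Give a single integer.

Answer: 16

Derivation:
Slide up:
col 0: [0, 4, 0, 16] -> [4, 16, 0, 0]  score +0 (running 0)
col 1: [0, 0, 0, 64] -> [64, 0, 0, 0]  score +0 (running 0)
col 2: [2, 8, 8, 16] -> [2, 16, 16, 0]  score +16 (running 16)
col 3: [0, 4, 2, 32] -> [4, 2, 32, 0]  score +0 (running 16)
Board after move:
 4 64  2  4
16  0 16  2
 0  0 16 32
 0  0  0  0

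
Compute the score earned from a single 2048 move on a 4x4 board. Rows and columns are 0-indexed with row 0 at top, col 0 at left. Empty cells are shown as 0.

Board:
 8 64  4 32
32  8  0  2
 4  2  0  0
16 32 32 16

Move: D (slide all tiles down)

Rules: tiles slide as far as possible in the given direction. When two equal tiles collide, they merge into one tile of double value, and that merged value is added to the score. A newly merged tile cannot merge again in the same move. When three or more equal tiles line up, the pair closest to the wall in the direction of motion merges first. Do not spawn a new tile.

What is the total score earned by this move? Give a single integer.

Answer: 0

Derivation:
Slide down:
col 0: [8, 32, 4, 16] -> [8, 32, 4, 16]  score +0 (running 0)
col 1: [64, 8, 2, 32] -> [64, 8, 2, 32]  score +0 (running 0)
col 2: [4, 0, 0, 32] -> [0, 0, 4, 32]  score +0 (running 0)
col 3: [32, 2, 0, 16] -> [0, 32, 2, 16]  score +0 (running 0)
Board after move:
 8 64  0  0
32  8  0 32
 4  2  4  2
16 32 32 16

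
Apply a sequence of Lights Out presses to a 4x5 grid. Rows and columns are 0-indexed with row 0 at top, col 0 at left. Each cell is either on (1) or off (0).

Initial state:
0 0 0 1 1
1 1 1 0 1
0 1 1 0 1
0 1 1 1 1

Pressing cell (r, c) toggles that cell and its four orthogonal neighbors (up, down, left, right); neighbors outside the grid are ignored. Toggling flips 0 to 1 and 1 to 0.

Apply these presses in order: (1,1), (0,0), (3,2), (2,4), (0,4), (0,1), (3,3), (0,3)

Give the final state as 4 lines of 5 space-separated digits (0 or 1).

After press 1 at (1,1):
0 1 0 1 1
0 0 0 0 1
0 0 1 0 1
0 1 1 1 1

After press 2 at (0,0):
1 0 0 1 1
1 0 0 0 1
0 0 1 0 1
0 1 1 1 1

After press 3 at (3,2):
1 0 0 1 1
1 0 0 0 1
0 0 0 0 1
0 0 0 0 1

After press 4 at (2,4):
1 0 0 1 1
1 0 0 0 0
0 0 0 1 0
0 0 0 0 0

After press 5 at (0,4):
1 0 0 0 0
1 0 0 0 1
0 0 0 1 0
0 0 0 0 0

After press 6 at (0,1):
0 1 1 0 0
1 1 0 0 1
0 0 0 1 0
0 0 0 0 0

After press 7 at (3,3):
0 1 1 0 0
1 1 0 0 1
0 0 0 0 0
0 0 1 1 1

After press 8 at (0,3):
0 1 0 1 1
1 1 0 1 1
0 0 0 0 0
0 0 1 1 1

Answer: 0 1 0 1 1
1 1 0 1 1
0 0 0 0 0
0 0 1 1 1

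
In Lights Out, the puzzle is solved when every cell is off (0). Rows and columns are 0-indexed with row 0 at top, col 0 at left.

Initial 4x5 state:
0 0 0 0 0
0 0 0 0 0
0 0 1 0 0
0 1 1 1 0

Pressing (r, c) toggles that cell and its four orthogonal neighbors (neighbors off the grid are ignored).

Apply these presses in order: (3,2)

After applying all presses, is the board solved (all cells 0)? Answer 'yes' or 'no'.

Answer: yes

Derivation:
After press 1 at (3,2):
0 0 0 0 0
0 0 0 0 0
0 0 0 0 0
0 0 0 0 0

Lights still on: 0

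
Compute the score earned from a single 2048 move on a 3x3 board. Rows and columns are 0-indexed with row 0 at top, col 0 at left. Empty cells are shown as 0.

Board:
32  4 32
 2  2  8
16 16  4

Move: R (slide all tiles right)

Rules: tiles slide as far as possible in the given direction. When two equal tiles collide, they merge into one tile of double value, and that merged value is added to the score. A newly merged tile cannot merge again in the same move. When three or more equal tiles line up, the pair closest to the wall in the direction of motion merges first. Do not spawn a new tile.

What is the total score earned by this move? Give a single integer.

Answer: 36

Derivation:
Slide right:
row 0: [32, 4, 32] -> [32, 4, 32]  score +0 (running 0)
row 1: [2, 2, 8] -> [0, 4, 8]  score +4 (running 4)
row 2: [16, 16, 4] -> [0, 32, 4]  score +32 (running 36)
Board after move:
32  4 32
 0  4  8
 0 32  4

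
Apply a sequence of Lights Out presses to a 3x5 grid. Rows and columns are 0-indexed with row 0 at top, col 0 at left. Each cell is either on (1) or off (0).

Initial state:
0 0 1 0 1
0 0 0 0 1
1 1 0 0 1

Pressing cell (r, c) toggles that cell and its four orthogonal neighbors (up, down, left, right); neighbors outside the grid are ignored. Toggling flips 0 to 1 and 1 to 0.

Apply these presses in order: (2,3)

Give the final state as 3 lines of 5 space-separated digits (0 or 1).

After press 1 at (2,3):
0 0 1 0 1
0 0 0 1 1
1 1 1 1 0

Answer: 0 0 1 0 1
0 0 0 1 1
1 1 1 1 0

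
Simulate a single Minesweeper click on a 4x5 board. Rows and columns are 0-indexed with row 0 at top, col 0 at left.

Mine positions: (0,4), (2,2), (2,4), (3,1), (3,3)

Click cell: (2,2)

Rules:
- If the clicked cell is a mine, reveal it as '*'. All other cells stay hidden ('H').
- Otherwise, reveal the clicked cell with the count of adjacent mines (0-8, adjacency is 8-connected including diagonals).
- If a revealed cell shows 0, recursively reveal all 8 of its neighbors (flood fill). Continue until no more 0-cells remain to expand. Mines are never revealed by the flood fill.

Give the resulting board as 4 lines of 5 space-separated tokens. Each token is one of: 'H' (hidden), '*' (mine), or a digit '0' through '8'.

H H H H H
H H H H H
H H * H H
H H H H H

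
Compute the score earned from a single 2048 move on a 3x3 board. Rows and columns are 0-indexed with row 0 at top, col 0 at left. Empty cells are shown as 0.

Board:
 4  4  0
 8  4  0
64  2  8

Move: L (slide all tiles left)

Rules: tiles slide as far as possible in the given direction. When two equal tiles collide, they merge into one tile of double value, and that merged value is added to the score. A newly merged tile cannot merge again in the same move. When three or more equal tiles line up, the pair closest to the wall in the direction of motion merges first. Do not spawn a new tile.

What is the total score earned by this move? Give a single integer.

Answer: 8

Derivation:
Slide left:
row 0: [4, 4, 0] -> [8, 0, 0]  score +8 (running 8)
row 1: [8, 4, 0] -> [8, 4, 0]  score +0 (running 8)
row 2: [64, 2, 8] -> [64, 2, 8]  score +0 (running 8)
Board after move:
 8  0  0
 8  4  0
64  2  8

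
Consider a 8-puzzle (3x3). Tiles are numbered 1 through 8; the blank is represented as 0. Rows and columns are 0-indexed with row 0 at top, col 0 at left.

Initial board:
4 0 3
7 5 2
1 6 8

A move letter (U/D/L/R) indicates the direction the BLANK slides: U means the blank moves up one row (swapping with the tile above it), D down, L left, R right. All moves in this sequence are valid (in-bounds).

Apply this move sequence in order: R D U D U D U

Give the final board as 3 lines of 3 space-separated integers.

After move 1 (R):
4 3 0
7 5 2
1 6 8

After move 2 (D):
4 3 2
7 5 0
1 6 8

After move 3 (U):
4 3 0
7 5 2
1 6 8

After move 4 (D):
4 3 2
7 5 0
1 6 8

After move 5 (U):
4 3 0
7 5 2
1 6 8

After move 6 (D):
4 3 2
7 5 0
1 6 8

After move 7 (U):
4 3 0
7 5 2
1 6 8

Answer: 4 3 0
7 5 2
1 6 8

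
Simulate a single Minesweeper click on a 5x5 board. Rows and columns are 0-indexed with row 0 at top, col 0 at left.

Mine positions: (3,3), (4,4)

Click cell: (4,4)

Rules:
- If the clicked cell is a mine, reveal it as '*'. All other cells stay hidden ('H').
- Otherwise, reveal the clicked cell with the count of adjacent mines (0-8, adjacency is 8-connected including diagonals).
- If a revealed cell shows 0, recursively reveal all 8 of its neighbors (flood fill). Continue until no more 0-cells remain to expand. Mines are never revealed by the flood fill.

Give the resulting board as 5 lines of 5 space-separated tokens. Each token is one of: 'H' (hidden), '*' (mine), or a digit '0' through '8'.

H H H H H
H H H H H
H H H H H
H H H H H
H H H H *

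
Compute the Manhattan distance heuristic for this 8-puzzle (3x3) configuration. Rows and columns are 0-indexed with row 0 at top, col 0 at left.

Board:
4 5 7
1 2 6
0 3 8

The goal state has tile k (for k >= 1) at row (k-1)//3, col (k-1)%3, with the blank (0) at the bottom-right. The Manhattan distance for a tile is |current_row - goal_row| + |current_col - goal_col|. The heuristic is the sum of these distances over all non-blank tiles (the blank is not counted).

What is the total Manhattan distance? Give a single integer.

Tile 4: (0,0)->(1,0) = 1
Tile 5: (0,1)->(1,1) = 1
Tile 7: (0,2)->(2,0) = 4
Tile 1: (1,0)->(0,0) = 1
Tile 2: (1,1)->(0,1) = 1
Tile 6: (1,2)->(1,2) = 0
Tile 3: (2,1)->(0,2) = 3
Tile 8: (2,2)->(2,1) = 1
Sum: 1 + 1 + 4 + 1 + 1 + 0 + 3 + 1 = 12

Answer: 12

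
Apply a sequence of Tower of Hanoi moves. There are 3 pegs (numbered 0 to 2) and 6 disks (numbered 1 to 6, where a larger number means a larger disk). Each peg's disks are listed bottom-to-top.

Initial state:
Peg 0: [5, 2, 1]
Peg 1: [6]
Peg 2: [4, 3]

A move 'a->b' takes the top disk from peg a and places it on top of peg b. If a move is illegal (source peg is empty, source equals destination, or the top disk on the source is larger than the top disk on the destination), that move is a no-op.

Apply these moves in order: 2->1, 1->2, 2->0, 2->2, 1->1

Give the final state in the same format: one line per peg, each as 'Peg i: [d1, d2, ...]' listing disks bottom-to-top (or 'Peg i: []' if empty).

Answer: Peg 0: [5, 2, 1]
Peg 1: [6]
Peg 2: [4, 3]

Derivation:
After move 1 (2->1):
Peg 0: [5, 2, 1]
Peg 1: [6, 3]
Peg 2: [4]

After move 2 (1->2):
Peg 0: [5, 2, 1]
Peg 1: [6]
Peg 2: [4, 3]

After move 3 (2->0):
Peg 0: [5, 2, 1]
Peg 1: [6]
Peg 2: [4, 3]

After move 4 (2->2):
Peg 0: [5, 2, 1]
Peg 1: [6]
Peg 2: [4, 3]

After move 5 (1->1):
Peg 0: [5, 2, 1]
Peg 1: [6]
Peg 2: [4, 3]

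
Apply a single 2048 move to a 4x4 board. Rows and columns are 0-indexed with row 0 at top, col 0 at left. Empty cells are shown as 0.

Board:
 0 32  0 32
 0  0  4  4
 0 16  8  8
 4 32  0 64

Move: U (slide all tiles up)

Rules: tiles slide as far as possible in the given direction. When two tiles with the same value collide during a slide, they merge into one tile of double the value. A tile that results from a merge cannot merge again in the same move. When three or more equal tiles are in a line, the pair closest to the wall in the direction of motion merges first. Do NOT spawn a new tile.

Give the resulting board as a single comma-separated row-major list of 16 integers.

Answer: 4, 32, 4, 32, 0, 16, 8, 4, 0, 32, 0, 8, 0, 0, 0, 64

Derivation:
Slide up:
col 0: [0, 0, 0, 4] -> [4, 0, 0, 0]
col 1: [32, 0, 16, 32] -> [32, 16, 32, 0]
col 2: [0, 4, 8, 0] -> [4, 8, 0, 0]
col 3: [32, 4, 8, 64] -> [32, 4, 8, 64]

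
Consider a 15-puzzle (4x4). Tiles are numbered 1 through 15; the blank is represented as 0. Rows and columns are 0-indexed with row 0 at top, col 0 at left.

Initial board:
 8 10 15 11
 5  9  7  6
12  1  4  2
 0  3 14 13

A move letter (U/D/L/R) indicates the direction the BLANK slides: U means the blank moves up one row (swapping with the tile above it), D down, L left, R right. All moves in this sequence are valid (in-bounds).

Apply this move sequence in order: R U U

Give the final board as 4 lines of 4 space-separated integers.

Answer:  8 10 15 11
 5  0  7  6
12  9  4  2
 3  1 14 13

Derivation:
After move 1 (R):
 8 10 15 11
 5  9  7  6
12  1  4  2
 3  0 14 13

After move 2 (U):
 8 10 15 11
 5  9  7  6
12  0  4  2
 3  1 14 13

After move 3 (U):
 8 10 15 11
 5  0  7  6
12  9  4  2
 3  1 14 13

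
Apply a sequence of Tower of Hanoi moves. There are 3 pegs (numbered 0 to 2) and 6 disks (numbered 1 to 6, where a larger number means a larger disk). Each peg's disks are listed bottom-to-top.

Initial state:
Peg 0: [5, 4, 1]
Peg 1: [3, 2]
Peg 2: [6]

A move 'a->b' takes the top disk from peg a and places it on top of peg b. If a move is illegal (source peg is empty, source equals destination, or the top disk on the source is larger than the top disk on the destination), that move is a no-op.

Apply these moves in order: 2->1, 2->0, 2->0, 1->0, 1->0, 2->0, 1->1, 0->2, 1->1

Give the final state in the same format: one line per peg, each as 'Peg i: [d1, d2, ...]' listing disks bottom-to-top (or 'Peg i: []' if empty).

Answer: Peg 0: [5, 4]
Peg 1: [3, 2]
Peg 2: [6, 1]

Derivation:
After move 1 (2->1):
Peg 0: [5, 4, 1]
Peg 1: [3, 2]
Peg 2: [6]

After move 2 (2->0):
Peg 0: [5, 4, 1]
Peg 1: [3, 2]
Peg 2: [6]

After move 3 (2->0):
Peg 0: [5, 4, 1]
Peg 1: [3, 2]
Peg 2: [6]

After move 4 (1->0):
Peg 0: [5, 4, 1]
Peg 1: [3, 2]
Peg 2: [6]

After move 5 (1->0):
Peg 0: [5, 4, 1]
Peg 1: [3, 2]
Peg 2: [6]

After move 6 (2->0):
Peg 0: [5, 4, 1]
Peg 1: [3, 2]
Peg 2: [6]

After move 7 (1->1):
Peg 0: [5, 4, 1]
Peg 1: [3, 2]
Peg 2: [6]

After move 8 (0->2):
Peg 0: [5, 4]
Peg 1: [3, 2]
Peg 2: [6, 1]

After move 9 (1->1):
Peg 0: [5, 4]
Peg 1: [3, 2]
Peg 2: [6, 1]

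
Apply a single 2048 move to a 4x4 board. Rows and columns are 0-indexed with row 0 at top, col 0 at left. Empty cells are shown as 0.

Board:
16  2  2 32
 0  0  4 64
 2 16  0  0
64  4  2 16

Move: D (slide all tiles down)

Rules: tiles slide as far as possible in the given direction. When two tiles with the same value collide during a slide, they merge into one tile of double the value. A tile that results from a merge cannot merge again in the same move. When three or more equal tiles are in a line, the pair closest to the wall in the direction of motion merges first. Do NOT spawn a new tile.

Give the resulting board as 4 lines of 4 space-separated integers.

Answer:  0  0  0  0
16  2  2 32
 2 16  4 64
64  4  2 16

Derivation:
Slide down:
col 0: [16, 0, 2, 64] -> [0, 16, 2, 64]
col 1: [2, 0, 16, 4] -> [0, 2, 16, 4]
col 2: [2, 4, 0, 2] -> [0, 2, 4, 2]
col 3: [32, 64, 0, 16] -> [0, 32, 64, 16]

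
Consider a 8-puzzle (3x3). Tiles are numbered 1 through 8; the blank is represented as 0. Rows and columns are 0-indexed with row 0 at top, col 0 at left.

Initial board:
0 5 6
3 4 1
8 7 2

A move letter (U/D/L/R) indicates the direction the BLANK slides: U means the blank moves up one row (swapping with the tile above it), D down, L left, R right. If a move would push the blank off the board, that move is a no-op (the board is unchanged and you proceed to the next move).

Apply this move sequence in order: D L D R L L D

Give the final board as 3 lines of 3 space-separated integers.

After move 1 (D):
3 5 6
0 4 1
8 7 2

After move 2 (L):
3 5 6
0 4 1
8 7 2

After move 3 (D):
3 5 6
8 4 1
0 7 2

After move 4 (R):
3 5 6
8 4 1
7 0 2

After move 5 (L):
3 5 6
8 4 1
0 7 2

After move 6 (L):
3 5 6
8 4 1
0 7 2

After move 7 (D):
3 5 6
8 4 1
0 7 2

Answer: 3 5 6
8 4 1
0 7 2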